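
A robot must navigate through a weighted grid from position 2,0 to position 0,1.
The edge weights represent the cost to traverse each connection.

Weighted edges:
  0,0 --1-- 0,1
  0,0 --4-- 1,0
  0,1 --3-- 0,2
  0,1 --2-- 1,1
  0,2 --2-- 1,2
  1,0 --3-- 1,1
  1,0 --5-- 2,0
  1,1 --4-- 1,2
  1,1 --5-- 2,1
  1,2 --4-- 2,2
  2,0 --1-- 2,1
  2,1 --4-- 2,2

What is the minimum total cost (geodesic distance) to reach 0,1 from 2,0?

Shortest path: 2,0 → 2,1 → 1,1 → 0,1, total weight = 8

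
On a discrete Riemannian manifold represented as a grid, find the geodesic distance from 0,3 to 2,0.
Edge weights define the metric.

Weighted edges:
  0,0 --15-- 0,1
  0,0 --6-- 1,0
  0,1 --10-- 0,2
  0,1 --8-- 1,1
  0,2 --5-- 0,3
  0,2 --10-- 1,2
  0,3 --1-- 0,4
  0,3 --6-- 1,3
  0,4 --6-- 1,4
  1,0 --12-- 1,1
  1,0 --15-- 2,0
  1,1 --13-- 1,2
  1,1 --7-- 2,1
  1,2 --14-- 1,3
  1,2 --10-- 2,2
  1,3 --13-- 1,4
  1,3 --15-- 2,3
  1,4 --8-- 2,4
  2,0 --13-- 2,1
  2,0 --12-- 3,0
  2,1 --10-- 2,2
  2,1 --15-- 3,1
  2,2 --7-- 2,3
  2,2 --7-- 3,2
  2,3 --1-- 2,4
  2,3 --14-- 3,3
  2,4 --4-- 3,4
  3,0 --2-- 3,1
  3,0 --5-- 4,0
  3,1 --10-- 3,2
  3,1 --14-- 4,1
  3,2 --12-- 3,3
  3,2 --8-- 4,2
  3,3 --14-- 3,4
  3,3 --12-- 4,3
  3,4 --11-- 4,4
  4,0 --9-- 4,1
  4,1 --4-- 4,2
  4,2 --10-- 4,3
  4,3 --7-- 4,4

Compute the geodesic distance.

Shortest path: 0,3 → 0,2 → 0,1 → 1,1 → 2,1 → 2,0, total weight = 43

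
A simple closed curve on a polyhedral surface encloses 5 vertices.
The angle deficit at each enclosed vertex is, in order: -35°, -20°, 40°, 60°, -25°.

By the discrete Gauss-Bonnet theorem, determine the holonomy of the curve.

Holonomy = total enclosed curvature = (-35°) + (-20°) + 40° + 60° + (-25°) = 20°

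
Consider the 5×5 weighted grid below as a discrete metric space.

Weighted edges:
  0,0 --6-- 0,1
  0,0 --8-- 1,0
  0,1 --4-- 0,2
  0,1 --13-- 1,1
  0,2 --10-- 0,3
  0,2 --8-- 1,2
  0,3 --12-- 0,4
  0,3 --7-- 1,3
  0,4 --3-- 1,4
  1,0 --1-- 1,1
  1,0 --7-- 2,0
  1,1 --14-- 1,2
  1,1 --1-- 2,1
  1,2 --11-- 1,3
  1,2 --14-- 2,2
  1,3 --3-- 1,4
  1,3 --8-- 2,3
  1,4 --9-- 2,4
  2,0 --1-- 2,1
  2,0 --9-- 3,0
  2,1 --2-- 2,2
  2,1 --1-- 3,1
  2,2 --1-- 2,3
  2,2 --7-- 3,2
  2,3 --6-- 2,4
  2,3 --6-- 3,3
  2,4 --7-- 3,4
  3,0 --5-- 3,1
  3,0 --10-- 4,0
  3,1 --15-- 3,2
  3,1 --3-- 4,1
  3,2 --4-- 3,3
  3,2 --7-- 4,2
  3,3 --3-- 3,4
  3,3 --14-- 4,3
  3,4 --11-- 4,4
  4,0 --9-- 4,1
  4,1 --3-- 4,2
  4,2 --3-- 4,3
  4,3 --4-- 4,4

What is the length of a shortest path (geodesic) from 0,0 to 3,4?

Shortest path: 0,0 → 1,0 → 1,1 → 2,1 → 2,2 → 2,3 → 3,3 → 3,4, total weight = 22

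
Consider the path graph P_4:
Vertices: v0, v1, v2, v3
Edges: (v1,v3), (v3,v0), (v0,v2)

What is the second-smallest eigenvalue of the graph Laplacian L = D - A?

The path graph P_n has Laplacian eigenvalues λ_k = 2 − 2cos(kπ/n), k = 0, 1, …, n−1. Here n = 4:
k=0: 2 − 2cos(0) = 0.0; k=1: 2 − 2cos(π/4) = 0.5858; k=2: 2 − 2cos(π/2) = 2.0; k=3: 2 − 2cos(3π/4) = 3.4142.
Laplacian eigenvalues: [0.0, 0.5858, 2.0, 3.4142]. Algebraic connectivity (smallest non-zero eigenvalue) = 0.5858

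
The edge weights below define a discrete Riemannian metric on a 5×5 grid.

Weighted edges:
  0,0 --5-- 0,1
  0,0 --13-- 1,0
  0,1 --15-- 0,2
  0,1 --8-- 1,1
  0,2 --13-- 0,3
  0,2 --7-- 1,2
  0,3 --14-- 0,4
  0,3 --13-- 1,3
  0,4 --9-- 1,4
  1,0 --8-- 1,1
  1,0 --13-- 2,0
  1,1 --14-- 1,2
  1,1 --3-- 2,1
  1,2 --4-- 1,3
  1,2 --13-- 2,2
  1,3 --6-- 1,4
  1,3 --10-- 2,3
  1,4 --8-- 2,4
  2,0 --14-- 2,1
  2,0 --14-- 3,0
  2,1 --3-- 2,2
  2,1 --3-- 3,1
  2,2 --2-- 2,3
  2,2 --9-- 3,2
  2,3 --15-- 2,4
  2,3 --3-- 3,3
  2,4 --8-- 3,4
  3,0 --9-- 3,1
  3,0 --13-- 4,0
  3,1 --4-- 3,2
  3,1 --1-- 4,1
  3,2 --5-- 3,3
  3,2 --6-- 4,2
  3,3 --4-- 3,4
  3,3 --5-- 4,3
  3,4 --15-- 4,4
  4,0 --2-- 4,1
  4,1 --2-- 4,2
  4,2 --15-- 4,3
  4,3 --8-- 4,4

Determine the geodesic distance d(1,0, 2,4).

Shortest path: 1,0 → 1,1 → 2,1 → 2,2 → 2,3 → 2,4, total weight = 31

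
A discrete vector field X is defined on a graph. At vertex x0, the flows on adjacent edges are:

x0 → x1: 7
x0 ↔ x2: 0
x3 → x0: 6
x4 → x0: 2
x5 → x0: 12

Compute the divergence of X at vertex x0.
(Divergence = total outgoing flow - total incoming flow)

Divergence = sum of outgoing flows = 7 + 0 + (-6) + (-2) + (-12) = -13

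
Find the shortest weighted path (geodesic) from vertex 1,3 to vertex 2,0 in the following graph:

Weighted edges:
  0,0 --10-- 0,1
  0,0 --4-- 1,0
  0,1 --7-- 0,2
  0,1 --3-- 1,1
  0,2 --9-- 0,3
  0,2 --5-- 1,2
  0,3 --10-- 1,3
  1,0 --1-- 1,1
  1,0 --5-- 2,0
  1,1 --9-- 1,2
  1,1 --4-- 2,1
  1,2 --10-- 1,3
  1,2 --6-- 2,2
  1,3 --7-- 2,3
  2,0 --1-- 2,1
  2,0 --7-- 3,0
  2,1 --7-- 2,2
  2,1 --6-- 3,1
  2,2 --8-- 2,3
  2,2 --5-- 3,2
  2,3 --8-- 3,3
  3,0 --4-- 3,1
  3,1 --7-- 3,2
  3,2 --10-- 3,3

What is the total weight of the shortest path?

Shortest path: 1,3 → 2,3 → 2,2 → 2,1 → 2,0, total weight = 23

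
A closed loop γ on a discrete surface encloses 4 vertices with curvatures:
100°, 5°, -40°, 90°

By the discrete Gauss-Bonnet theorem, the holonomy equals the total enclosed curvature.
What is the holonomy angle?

Holonomy = total enclosed curvature = 100° + 5° + (-40°) + 90° = 155°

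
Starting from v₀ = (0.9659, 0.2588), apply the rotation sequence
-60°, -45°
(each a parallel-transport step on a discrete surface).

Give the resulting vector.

Total rotation: (-60°) + (-45°) = -105°. Final vector: (0, -1)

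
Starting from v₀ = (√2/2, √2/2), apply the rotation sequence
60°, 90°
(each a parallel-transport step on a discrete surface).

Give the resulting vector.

Total rotation: 60° + 90° = 150°. Final vector: (-0.9659, -0.2588)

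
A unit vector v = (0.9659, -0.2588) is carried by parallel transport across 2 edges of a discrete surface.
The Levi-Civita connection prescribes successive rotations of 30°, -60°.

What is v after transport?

Total rotation: 30° + (-60°) = -30°. Final vector: (0.7071, -0.7071)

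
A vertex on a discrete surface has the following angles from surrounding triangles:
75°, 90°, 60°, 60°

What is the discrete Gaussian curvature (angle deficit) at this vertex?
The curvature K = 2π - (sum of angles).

Sum of angles = 285°. K = 360° - 285° = 75° = 5π/12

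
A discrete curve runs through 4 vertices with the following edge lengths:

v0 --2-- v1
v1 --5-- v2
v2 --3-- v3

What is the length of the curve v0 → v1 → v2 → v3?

Arc length = 2 + 5 + 3 = 10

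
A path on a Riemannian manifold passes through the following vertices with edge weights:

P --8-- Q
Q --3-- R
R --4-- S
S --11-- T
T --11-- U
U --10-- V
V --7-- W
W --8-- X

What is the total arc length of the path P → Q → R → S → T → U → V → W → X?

Arc length = 8 + 3 + 4 + 11 + 11 + 10 + 7 + 8 = 62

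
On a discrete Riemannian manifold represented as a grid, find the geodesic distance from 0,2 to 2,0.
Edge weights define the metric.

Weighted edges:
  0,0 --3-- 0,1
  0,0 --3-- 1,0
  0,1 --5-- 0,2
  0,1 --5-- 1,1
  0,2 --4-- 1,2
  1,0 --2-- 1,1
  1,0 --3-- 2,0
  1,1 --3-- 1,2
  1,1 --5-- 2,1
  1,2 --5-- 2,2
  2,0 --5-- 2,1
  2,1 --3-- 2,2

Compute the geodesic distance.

Shortest path: 0,2 → 1,2 → 1,1 → 1,0 → 2,0, total weight = 12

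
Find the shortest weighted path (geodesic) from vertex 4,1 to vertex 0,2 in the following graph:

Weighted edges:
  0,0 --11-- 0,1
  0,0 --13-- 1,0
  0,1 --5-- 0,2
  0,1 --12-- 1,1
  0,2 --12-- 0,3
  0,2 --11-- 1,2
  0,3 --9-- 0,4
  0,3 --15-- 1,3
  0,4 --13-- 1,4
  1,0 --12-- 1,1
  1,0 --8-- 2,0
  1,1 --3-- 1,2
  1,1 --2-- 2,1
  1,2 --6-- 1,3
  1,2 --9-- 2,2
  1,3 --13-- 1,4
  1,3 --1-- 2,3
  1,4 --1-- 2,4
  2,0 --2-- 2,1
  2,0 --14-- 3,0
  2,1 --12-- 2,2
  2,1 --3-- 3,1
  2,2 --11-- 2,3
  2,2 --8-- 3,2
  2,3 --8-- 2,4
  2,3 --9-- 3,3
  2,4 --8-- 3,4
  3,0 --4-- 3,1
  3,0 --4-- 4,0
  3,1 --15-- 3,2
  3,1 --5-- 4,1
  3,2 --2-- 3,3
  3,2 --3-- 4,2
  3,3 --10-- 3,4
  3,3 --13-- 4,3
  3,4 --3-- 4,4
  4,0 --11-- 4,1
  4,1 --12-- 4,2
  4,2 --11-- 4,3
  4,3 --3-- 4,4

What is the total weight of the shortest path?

Shortest path: 4,1 → 3,1 → 2,1 → 1,1 → 1,2 → 0,2, total weight = 24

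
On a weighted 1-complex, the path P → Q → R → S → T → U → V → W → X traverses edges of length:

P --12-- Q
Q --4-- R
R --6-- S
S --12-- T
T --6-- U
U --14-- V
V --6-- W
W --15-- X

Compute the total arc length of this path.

Arc length = 12 + 4 + 6 + 12 + 6 + 14 + 6 + 15 = 75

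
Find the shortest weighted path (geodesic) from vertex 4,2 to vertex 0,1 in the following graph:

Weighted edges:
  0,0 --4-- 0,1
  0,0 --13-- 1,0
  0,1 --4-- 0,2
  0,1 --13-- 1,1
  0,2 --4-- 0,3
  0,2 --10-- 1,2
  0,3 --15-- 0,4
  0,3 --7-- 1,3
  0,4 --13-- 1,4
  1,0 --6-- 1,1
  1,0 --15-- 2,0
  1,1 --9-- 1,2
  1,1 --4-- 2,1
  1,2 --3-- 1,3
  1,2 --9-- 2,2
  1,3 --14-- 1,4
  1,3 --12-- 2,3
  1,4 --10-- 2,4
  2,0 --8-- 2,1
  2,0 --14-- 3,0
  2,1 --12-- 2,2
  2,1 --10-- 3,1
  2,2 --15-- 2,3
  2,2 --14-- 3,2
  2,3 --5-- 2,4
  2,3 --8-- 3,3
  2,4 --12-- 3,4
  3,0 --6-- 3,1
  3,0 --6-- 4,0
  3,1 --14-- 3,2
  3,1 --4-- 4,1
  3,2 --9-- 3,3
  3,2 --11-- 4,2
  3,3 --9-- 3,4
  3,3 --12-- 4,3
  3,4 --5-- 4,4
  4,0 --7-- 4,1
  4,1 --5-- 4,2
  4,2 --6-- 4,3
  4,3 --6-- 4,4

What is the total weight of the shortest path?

Shortest path: 4,2 → 4,1 → 3,1 → 2,1 → 1,1 → 0,1, total weight = 36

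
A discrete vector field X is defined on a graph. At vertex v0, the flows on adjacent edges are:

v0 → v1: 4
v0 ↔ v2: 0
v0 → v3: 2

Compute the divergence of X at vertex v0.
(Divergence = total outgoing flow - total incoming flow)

Divergence = sum of outgoing flows = 4 + 0 + 2 = 6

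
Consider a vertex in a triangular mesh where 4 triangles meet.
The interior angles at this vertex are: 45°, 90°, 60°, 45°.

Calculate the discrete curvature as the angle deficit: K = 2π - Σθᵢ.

Sum of angles = 240°. K = 360° - 240° = 120°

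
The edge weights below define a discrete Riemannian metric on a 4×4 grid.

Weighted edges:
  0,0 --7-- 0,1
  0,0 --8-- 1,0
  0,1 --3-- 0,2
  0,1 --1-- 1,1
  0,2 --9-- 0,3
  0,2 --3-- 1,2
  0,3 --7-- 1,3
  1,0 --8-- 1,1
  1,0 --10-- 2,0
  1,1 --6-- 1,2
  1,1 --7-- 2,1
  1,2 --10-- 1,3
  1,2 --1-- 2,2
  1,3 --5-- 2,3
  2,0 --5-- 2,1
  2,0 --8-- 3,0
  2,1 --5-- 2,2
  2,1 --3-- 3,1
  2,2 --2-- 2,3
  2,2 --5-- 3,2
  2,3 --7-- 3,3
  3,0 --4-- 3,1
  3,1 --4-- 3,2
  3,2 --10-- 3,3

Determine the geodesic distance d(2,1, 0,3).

Shortest path: 2,1 → 2,2 → 1,2 → 0,2 → 0,3, total weight = 18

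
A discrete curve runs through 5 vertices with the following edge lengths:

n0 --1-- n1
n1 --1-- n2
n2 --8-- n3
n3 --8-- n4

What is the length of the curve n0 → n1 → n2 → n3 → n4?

Arc length = 1 + 1 + 8 + 8 = 18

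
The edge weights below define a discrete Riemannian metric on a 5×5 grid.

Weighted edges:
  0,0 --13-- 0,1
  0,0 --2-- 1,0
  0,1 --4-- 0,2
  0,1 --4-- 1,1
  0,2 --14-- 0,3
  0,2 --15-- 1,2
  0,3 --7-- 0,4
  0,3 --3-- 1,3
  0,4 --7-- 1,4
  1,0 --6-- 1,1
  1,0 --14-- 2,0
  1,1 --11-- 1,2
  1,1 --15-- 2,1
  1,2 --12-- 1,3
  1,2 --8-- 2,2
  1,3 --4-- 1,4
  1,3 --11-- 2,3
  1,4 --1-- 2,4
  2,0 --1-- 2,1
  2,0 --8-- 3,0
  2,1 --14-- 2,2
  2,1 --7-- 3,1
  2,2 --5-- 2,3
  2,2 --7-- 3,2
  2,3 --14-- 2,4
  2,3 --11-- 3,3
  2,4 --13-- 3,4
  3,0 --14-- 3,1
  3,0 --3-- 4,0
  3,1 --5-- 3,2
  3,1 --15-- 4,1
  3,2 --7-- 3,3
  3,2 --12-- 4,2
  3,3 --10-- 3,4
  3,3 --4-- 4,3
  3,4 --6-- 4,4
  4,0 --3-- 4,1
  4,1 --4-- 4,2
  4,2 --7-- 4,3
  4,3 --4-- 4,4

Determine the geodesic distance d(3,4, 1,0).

Shortest path: 3,4 → 3,3 → 3,2 → 3,1 → 2,1 → 2,0 → 1,0, total weight = 44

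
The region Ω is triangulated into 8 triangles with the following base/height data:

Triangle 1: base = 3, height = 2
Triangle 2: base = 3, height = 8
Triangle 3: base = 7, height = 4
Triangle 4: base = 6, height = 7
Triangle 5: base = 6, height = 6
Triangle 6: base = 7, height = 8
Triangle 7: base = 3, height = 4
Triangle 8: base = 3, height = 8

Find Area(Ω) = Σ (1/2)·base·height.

(1/2)×3×2 + (1/2)×3×8 + (1/2)×7×4 + (1/2)×6×7 + (1/2)×6×6 + (1/2)×7×8 + (1/2)×3×4 + (1/2)×3×8 = 114.0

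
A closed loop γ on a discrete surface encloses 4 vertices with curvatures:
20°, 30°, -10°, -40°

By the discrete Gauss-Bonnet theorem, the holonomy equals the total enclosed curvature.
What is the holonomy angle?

Holonomy = total enclosed curvature = 20° + 30° + (-10°) + (-40°) = 0°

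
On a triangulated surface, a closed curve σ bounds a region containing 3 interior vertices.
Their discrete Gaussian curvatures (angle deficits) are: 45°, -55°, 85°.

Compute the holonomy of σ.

Holonomy = total enclosed curvature = 45° + (-55°) + 85° = 75°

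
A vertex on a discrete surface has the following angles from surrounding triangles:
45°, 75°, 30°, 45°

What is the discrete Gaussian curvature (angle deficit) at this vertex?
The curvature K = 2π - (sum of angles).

Sum of angles = 195°. K = 360° - 195° = 165°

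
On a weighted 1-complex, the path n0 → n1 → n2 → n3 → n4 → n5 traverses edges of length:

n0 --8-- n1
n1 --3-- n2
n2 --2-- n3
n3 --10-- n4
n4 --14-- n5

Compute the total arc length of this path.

Arc length = 8 + 3 + 2 + 10 + 14 = 37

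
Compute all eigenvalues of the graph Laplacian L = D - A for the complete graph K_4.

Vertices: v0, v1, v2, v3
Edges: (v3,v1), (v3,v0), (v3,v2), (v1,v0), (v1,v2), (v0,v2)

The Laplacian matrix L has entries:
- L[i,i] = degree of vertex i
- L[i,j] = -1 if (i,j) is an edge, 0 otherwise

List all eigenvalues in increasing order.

For the complete graph K_n, L = nI − J (J = all-ones matrix). J has eigenvalues n (once, eigenvector 𝟙) and 0 (multiplicity n−1), so L has eigenvalues 0 (once) and n (multiplicity n−1). Here n = 4: eigenvalue 0 once and 4 with multiplicity 3.
Laplacian eigenvalues (increasing order): [0.0, 4.0, 4.0, 4.0]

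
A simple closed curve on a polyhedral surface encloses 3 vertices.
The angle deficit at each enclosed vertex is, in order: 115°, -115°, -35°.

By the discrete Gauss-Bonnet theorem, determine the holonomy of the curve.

Holonomy = total enclosed curvature = 115° + (-115°) + (-35°) = -35°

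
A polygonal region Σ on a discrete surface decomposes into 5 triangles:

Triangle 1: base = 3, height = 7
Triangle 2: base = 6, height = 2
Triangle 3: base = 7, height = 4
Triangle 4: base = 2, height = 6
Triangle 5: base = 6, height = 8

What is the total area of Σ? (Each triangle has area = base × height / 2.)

(1/2)×3×7 + (1/2)×6×2 + (1/2)×7×4 + (1/2)×2×6 + (1/2)×6×8 = 60.5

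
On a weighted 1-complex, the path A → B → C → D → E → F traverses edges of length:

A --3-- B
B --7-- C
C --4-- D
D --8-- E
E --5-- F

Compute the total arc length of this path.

Arc length = 3 + 7 + 4 + 8 + 5 = 27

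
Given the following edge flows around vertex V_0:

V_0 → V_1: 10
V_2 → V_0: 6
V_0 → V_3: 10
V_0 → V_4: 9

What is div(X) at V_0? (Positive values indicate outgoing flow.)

Divergence = sum of outgoing flows = 10 + (-6) + 10 + 9 = 23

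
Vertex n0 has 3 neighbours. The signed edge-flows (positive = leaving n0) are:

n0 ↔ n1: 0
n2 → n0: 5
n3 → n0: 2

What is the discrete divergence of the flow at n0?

Divergence = sum of outgoing flows = 0 + (-5) + (-2) = -7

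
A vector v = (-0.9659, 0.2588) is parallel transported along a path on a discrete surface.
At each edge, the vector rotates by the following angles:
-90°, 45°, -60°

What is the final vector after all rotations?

Total rotation: (-90°) + 45° + (-60°) = -105°. Final vector: (0.5000, 0.8660)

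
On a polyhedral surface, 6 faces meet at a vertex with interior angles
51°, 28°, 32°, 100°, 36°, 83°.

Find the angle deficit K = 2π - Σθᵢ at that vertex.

Sum of angles = 330°. K = 360° - 330° = 30° = π/6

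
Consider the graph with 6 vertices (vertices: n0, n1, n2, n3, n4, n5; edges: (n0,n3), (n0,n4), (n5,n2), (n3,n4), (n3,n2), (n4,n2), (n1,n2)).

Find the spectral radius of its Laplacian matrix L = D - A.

Degrees: deg(n0) = 2, deg(n1) = 1, deg(n2) = 4, deg(n3) = 3, deg(n4) = 3, deg(n5) = 1.
L = D − A with rows/columns ordered (n0, n1, n2, n3, n4, n5):
  [ 2,  0,  0, -1, -1,  0]
  [ 0,  1, -1,  0,  0,  0]
  [ 0, -1,  4, -1, -1, -1]
  [-1,  0, -1,  3, -1,  0]
  [-1,  0, -1, -1,  3,  0]
  [ 0,  0, -1,  0,  0,  1]
Characteristic polynomial: det(λI − L) = λ(λ² − 6λ + 4)(λ − 1)(λ − 3)(λ − 4).
Roots: λ = 0; (λ² − 6λ + 4) = 0 ⇒ λ = 3 ± √5 ≈ 0.7639, 5.2361; (λ − 1) = 0 ⇒ λ = 1; (λ − 3) = 0 ⇒ λ = 3; (λ − 4) = 0 ⇒ λ = 4.
(Check: the roots sum (with multiplicity) to 14, matching trace L = Σdeg = 2·7 = 14.)
Laplacian eigenvalues: [0.0, 0.7639, 1.0, 3.0, 4.0, 5.2361]. Largest eigenvalue (spectral radius) = 5.2361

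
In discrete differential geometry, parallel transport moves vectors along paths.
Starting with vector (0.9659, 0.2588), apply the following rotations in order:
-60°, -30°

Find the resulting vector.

Total rotation: (-60°) + (-30°) = -90°. Final vector: (0.2588, -0.9659)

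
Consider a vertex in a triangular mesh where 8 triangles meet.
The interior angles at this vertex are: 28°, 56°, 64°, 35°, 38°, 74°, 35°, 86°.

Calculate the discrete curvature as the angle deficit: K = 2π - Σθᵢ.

Sum of angles = 416°. K = 360° - 416° = -56° = -14π/45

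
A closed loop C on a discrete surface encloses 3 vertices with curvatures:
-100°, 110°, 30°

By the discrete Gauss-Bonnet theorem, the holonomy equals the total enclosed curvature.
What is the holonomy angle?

Holonomy = total enclosed curvature = (-100°) + 110° + 30° = 40°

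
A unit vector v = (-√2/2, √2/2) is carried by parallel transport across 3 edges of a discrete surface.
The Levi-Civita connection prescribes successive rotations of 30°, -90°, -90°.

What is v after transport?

Total rotation: 30° + (-90°) + (-90°) = -150°. Final vector: (0.9659, -0.2588)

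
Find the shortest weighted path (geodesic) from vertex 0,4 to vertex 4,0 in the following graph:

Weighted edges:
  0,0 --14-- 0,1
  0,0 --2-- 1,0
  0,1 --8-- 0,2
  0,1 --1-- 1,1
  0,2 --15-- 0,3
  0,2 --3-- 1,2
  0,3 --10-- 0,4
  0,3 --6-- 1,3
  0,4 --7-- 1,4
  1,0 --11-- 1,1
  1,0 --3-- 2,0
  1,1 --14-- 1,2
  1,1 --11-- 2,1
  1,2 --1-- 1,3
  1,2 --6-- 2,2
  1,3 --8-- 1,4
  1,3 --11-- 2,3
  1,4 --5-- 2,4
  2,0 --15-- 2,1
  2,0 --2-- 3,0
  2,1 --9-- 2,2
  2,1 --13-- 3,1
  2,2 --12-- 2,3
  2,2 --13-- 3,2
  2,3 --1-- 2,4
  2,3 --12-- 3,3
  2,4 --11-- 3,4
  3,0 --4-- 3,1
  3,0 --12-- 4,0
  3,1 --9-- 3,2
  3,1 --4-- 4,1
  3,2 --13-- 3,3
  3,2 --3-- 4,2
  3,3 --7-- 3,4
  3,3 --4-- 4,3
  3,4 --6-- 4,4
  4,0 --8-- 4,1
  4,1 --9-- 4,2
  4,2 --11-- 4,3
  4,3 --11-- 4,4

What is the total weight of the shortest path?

Shortest path: 0,4 → 1,4 → 1,3 → 1,2 → 2,2 → 3,2 → 4,2 → 4,1 → 4,0, total weight = 55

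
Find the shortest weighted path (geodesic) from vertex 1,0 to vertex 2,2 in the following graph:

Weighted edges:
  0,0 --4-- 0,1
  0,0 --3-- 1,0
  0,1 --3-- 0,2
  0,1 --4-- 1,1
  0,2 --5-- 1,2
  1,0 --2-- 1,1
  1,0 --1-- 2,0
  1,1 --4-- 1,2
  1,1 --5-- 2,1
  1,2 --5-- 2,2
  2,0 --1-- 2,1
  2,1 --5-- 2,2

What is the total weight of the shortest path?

Shortest path: 1,0 → 2,0 → 2,1 → 2,2, total weight = 7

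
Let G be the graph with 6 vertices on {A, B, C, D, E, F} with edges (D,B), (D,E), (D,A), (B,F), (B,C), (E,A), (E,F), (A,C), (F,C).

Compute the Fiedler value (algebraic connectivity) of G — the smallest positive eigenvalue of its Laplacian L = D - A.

Degrees: deg(A) = 3, deg(B) = 3, deg(C) = 3, deg(D) = 3, deg(E) = 3, deg(F) = 3.
L = D − A with rows/columns ordered (A, B, C, D, E, F):
  [ 3,  0, -1, -1, -1,  0]
  [ 0,  3, -1, -1,  0, -1]
  [-1, -1,  3,  0,  0, -1]
  [-1, -1,  0,  3, -1,  0]
  [-1,  0,  0, -1,  3, -1]
  [ 0, -1, -1,  0, -1,  3]
Characteristic polynomial: det(λI − L) = λ(λ − 2)(λ − 3)²(λ − 5)².
Roots: λ = 0; (λ − 2) = 0 ⇒ λ = 2; (λ − 3) = 0 ⇒ λ = 3 (multiplicity 2); (λ − 5) = 0 ⇒ λ = 5 (multiplicity 2).
(Check: the roots sum (with multiplicity) to 18, matching trace L = Σdeg = 2·9 = 18.)
Laplacian eigenvalues: [0.0, 2.0, 3.0, 3.0, 5.0, 5.0]. Algebraic connectivity (smallest non-zero eigenvalue) = 2.0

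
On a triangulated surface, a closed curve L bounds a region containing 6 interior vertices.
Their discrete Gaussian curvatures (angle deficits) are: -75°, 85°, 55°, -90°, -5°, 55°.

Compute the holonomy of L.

Holonomy = total enclosed curvature = (-75°) + 85° + 55° + (-90°) + (-5°) + 55° = 25°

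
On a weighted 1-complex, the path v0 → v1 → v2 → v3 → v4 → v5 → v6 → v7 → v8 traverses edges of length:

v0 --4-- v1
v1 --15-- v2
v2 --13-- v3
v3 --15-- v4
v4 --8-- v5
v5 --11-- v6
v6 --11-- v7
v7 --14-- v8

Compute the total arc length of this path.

Arc length = 4 + 15 + 13 + 15 + 8 + 11 + 11 + 14 = 91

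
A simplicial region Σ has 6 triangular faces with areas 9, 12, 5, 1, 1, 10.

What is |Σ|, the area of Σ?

9 + 12 + 5 + 1 + 1 + 10 = 38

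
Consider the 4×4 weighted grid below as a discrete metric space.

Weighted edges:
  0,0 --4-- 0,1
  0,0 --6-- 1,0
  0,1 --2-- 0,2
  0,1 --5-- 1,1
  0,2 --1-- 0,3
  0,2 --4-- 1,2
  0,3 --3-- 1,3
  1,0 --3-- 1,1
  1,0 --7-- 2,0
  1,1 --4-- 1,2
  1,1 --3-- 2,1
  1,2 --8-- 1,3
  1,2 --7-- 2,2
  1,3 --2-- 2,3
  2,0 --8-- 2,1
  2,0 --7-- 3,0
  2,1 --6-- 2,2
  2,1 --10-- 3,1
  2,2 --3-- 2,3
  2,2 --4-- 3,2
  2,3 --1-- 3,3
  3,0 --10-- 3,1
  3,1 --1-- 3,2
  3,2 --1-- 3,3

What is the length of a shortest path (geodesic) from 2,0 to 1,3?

Shortest path: 2,0 → 2,1 → 2,2 → 2,3 → 1,3, total weight = 19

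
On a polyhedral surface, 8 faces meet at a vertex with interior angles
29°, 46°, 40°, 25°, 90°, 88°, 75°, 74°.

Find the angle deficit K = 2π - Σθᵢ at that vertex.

Sum of angles = 467°. K = 360° - 467° = -107° = -107π/180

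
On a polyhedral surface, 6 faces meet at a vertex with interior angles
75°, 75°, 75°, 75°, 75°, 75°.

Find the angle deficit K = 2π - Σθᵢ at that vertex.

Sum of angles = 450°. K = 360° - 450° = -90° = -π/2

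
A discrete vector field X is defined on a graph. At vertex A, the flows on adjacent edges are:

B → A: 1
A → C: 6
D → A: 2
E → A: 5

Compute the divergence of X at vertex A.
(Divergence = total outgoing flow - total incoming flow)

Divergence = sum of outgoing flows = (-1) + 6 + (-2) + (-5) = -2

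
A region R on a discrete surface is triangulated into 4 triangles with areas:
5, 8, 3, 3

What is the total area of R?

5 + 8 + 3 + 3 = 19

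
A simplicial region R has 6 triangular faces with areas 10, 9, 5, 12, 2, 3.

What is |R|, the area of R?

10 + 9 + 5 + 12 + 2 + 3 = 41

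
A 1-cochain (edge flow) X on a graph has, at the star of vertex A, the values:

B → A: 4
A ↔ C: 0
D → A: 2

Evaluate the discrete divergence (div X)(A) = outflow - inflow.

Divergence = sum of outgoing flows = (-4) + 0 + (-2) = -6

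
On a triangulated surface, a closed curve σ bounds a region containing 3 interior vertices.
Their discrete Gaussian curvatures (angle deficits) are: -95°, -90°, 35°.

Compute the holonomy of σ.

Holonomy = total enclosed curvature = (-95°) + (-90°) + 35° = -150°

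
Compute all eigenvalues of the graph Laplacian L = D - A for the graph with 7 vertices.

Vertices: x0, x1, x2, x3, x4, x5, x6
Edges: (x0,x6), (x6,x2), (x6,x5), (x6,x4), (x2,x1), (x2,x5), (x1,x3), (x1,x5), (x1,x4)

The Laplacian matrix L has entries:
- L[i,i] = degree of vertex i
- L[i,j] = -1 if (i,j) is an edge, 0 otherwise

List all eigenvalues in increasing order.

Degrees: deg(x0) = 1, deg(x1) = 4, deg(x2) = 3, deg(x3) = 1, deg(x4) = 2, deg(x5) = 3, deg(x6) = 4.
L = D − A with rows/columns ordered (x0, x1, x2, x3, x4, x5, x6):
  [ 1,  0,  0,  0,  0,  0, -1]
  [ 0,  4, -1, -1, -1, -1,  0]
  [ 0, -1,  3,  0,  0, -1, -1]
  [ 0, -1,  0,  1,  0,  0,  0]
  [ 0, -1,  0,  0,  2,  0, -1]
  [ 0, -1, -1,  0,  0,  3, -1]
  [-1,  0, -1,  0, -1, -1,  4]
Characteristic polynomial: det(λI − L) = λ(λ² − 5λ + 3)(λ² − 7λ + 7)(λ − 2)(λ − 4).
Roots: λ = 0; (λ² − 5λ + 3) = 0 ⇒ λ = (5 ± √13)/2 ≈ 0.6972, 4.3028; (λ² − 7λ + 7) = 0 ⇒ λ = (7 ± √21)/2 ≈ 1.2087, 5.7913; (λ − 2) = 0 ⇒ λ = 2; (λ − 4) = 0 ⇒ λ = 4.
(Check: the roots sum (with multiplicity) to 18, matching trace L = Σdeg = 2·9 = 18.)
Laplacian eigenvalues (increasing order): [0.0, 0.6972, 1.2087, 2.0, 4.0, 4.3028, 5.7913]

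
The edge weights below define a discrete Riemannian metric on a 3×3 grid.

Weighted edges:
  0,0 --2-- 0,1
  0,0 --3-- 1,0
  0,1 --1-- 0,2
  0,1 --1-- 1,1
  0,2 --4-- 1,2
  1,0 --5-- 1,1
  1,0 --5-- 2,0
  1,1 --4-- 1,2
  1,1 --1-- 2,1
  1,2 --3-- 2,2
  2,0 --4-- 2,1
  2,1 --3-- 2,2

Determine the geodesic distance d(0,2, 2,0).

Shortest path: 0,2 → 0,1 → 1,1 → 2,1 → 2,0, total weight = 7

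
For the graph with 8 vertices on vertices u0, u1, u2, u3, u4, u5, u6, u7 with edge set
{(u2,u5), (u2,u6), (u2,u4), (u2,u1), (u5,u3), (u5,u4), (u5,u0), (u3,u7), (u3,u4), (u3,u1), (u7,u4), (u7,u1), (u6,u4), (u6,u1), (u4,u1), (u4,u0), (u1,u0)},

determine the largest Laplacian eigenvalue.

Degrees: deg(u0) = 3, deg(u1) = 6, deg(u2) = 4, deg(u3) = 4, deg(u4) = 7, deg(u5) = 4, deg(u6) = 3, deg(u7) = 3.
L = D − A with rows/columns ordered (u0, u1, u2, u3, u4, u5, u6, u7):
  [ 3, -1,  0,  0, -1, -1,  0,  0]
  [-1,  6, -1, -1, -1,  0, -1, -1]
  [ 0, -1,  4,  0, -1, -1, -1,  0]
  [ 0, -1,  0,  4, -1, -1,  0, -1]
  [-1, -1, -1, -1,  7, -1, -1, -1]
  [-1,  0, -1, -1, -1,  4,  0,  0]
  [ 0, -1, -1,  0, -1,  0,  3,  0]
  [ 0, -1,  0, -1, -1,  0,  0,  3]
Characteristic polynomial: det(λI − L) = λ(λ² − 7λ + 11)(λ² − 8λ + 14)(λ² − 11λ + 27)(λ − 8).
Roots: λ = 0; (λ² − 7λ + 11) = 0 ⇒ λ = (7 ± √5)/2 ≈ 2.382, 4.618; (λ² − 8λ + 14) = 0 ⇒ λ = 4 ± √2 ≈ 2.5858, 5.4142; (λ² − 11λ + 27) = 0 ⇒ λ = (11 ± √13)/2 ≈ 3.6972, 7.3028; (λ − 8) = 0 ⇒ λ = 8.
(Check: the roots sum (with multiplicity) to 34, matching trace L = Σdeg = 2·17 = 34.)
Laplacian eigenvalues: [0.0, 2.382, 2.5858, 3.6972, 4.618, 5.4142, 7.3028, 8.0]. Largest eigenvalue (spectral radius) = 8.0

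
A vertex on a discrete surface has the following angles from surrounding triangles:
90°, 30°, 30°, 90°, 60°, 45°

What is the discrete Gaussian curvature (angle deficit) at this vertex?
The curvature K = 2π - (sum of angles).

Sum of angles = 345°. K = 360° - 345° = 15°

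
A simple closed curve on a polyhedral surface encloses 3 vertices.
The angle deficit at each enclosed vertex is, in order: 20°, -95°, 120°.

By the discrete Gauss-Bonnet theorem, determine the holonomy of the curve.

Holonomy = total enclosed curvature = 20° + (-95°) + 120° = 45°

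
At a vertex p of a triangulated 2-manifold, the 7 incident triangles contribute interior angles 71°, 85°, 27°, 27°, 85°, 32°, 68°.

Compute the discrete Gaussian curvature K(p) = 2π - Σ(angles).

Sum of angles = 395°. K = 360° - 395° = -35° = -7π/36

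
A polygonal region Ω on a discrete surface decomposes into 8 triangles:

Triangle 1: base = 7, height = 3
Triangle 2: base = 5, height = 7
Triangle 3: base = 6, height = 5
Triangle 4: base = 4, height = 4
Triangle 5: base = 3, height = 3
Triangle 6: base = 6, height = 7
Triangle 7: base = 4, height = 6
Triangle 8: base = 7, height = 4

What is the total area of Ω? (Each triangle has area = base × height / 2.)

(1/2)×7×3 + (1/2)×5×7 + (1/2)×6×5 + (1/2)×4×4 + (1/2)×3×3 + (1/2)×6×7 + (1/2)×4×6 + (1/2)×7×4 = 102.5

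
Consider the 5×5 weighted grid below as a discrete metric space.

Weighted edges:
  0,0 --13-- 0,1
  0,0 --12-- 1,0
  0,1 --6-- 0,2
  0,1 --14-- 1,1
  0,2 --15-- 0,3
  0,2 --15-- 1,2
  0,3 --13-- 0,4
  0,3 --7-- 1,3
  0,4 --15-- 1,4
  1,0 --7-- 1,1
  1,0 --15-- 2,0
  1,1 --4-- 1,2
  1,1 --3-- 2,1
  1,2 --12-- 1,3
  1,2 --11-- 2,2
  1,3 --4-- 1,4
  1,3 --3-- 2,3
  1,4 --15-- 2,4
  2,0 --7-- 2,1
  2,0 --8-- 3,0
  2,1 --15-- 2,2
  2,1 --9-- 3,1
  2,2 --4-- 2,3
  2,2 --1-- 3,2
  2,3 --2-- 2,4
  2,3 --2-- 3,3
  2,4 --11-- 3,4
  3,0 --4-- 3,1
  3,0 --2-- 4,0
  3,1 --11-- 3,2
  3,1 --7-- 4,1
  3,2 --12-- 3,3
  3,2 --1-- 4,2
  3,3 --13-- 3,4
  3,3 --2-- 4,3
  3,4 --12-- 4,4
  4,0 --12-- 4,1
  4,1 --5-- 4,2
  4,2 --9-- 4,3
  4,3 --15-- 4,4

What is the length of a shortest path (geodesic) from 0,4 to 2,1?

Shortest path: 0,4 → 1,4 → 1,3 → 1,2 → 1,1 → 2,1, total weight = 38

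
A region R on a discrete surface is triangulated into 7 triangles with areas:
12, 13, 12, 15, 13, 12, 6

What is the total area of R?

12 + 13 + 12 + 15 + 13 + 12 + 6 = 83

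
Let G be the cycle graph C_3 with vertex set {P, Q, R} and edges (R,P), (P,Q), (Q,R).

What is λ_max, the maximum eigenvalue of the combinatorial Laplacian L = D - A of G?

The cycle graph C_n has Laplacian eigenvalues λ_k = 2 − 2cos(2πk/n), k = 0, 1, …, n−1. Here n = 3:
k=0: 2 − 2cos(0) = 0.0; k=1: 2 − 2cos(2π/3) = 3.0; k=2: 2 − 2cos(4π/3) = 3.0.
Laplacian eigenvalues: [0.0, 3.0, 3.0]. Largest eigenvalue (spectral radius) = 3.0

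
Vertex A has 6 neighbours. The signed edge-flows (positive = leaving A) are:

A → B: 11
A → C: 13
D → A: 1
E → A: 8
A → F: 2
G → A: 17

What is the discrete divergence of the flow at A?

Divergence = sum of outgoing flows = 11 + 13 + (-1) + (-8) + 2 + (-17) = 0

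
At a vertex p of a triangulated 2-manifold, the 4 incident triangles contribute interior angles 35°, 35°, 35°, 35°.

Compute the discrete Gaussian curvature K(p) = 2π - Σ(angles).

Sum of angles = 140°. K = 360° - 140° = 220°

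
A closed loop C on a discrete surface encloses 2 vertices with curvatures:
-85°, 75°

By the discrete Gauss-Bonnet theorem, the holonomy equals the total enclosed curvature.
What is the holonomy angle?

Holonomy = total enclosed curvature = (-85°) + 75° = -10°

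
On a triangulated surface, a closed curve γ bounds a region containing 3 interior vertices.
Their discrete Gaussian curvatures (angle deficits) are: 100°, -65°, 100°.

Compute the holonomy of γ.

Holonomy = total enclosed curvature = 100° + (-65°) + 100° = 135°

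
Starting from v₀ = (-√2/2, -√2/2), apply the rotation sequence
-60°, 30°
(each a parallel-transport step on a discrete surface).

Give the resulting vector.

Total rotation: (-60°) + 30° = -30°. Final vector: (-0.9659, -0.2588)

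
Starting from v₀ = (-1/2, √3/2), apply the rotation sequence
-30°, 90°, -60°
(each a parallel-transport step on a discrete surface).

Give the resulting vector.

Total rotation: (-30°) + 90° + (-60°) = 0°. Final vector: (-0.5000, 0.8660)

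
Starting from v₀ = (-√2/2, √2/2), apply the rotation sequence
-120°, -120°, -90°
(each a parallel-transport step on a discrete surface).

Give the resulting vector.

Total rotation: (-120°) + (-120°) + (-90°) = -330° ≡ 30° (mod 360°). Final vector: (-0.9659, 0.2588)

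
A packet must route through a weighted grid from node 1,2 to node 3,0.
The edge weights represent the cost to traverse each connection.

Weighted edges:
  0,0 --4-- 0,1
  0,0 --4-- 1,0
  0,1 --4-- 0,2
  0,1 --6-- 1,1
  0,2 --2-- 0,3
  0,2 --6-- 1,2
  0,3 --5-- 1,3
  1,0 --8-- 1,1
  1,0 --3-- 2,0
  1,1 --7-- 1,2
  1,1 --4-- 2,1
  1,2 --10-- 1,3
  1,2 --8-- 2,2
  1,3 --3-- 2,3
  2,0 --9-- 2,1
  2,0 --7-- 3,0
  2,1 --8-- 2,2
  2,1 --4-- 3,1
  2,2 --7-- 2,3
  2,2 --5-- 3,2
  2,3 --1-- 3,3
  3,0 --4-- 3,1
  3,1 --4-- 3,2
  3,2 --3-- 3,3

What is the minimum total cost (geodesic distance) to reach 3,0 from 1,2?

Shortest path: 1,2 → 1,1 → 2,1 → 3,1 → 3,0, total weight = 19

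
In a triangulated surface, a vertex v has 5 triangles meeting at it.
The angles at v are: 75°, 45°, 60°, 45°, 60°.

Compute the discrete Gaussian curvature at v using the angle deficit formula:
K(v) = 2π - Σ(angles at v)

Sum of angles = 285°. K = 360° - 285° = 75°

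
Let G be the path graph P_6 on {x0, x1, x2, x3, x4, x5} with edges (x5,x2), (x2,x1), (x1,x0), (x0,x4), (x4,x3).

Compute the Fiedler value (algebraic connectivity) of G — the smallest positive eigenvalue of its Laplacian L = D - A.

The path graph P_n has Laplacian eigenvalues λ_k = 2 − 2cos(kπ/n), k = 0, 1, …, n−1. Here n = 6:
k=0: 2 − 2cos(0) = 0.0; k=1: 2 − 2cos(π/6) = 0.2679; k=2: 2 − 2cos(π/3) = 1.0; k=3: 2 − 2cos(π/2) = 2.0; k=4: 2 − 2cos(2π/3) = 3.0; k=5: 2 − 2cos(5π/6) = 3.7321.
Laplacian eigenvalues: [0.0, 0.2679, 1.0, 2.0, 3.0, 3.7321]. Algebraic connectivity (smallest non-zero eigenvalue) = 0.2679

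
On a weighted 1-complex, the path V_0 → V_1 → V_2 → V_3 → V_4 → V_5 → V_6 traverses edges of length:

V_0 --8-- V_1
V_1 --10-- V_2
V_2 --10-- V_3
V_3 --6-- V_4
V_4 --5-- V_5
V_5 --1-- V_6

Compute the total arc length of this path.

Arc length = 8 + 10 + 10 + 6 + 5 + 1 = 40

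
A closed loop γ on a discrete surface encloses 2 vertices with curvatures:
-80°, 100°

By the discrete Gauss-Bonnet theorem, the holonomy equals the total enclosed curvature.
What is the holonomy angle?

Holonomy = total enclosed curvature = (-80°) + 100° = 20°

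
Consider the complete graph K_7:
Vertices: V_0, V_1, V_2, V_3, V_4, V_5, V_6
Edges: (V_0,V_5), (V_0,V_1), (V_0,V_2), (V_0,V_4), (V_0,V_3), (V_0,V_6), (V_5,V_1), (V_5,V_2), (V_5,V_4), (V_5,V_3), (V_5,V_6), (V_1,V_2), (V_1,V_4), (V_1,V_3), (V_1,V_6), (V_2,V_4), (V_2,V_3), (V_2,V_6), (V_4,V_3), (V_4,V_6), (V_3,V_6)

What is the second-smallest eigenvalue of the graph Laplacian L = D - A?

For the complete graph K_n, L = nI − J (J = all-ones matrix). J has eigenvalues n (once, eigenvector 𝟙) and 0 (multiplicity n−1), so L has eigenvalues 0 (once) and n (multiplicity n−1). Here n = 7: eigenvalue 0 once and 7 with multiplicity 6.
Laplacian eigenvalues: [0.0, 7.0, 7.0, 7.0, 7.0, 7.0, 7.0]. Algebraic connectivity (smallest non-zero eigenvalue) = 7.0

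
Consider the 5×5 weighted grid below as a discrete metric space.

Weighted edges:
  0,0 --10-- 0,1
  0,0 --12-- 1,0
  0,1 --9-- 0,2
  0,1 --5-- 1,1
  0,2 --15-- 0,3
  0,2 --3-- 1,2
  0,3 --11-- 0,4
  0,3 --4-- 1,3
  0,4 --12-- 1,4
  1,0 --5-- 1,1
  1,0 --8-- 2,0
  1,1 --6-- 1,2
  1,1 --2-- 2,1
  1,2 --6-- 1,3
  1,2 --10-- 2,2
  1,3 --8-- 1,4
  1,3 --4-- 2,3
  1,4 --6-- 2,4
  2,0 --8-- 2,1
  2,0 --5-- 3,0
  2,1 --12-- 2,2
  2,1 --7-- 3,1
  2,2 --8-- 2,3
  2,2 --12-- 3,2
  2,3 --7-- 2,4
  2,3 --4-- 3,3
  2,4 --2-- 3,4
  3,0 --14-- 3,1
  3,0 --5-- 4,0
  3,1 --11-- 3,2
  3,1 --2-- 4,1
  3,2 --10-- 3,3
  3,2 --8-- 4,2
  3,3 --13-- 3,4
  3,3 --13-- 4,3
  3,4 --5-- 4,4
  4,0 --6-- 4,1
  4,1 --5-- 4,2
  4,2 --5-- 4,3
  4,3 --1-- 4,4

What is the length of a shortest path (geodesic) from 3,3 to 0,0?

Shortest path: 3,3 → 2,3 → 1,3 → 1,2 → 1,1 → 0,1 → 0,0, total weight = 35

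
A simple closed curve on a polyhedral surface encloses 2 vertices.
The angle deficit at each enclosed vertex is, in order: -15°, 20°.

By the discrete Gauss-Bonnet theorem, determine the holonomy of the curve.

Holonomy = total enclosed curvature = (-15°) + 20° = 5°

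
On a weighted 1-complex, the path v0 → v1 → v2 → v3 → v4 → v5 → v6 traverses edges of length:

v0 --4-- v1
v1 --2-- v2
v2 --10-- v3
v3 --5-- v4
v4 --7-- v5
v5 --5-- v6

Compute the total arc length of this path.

Arc length = 4 + 2 + 10 + 5 + 7 + 5 = 33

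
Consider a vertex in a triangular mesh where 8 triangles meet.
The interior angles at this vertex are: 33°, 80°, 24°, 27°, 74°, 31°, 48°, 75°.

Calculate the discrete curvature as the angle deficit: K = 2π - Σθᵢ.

Sum of angles = 392°. K = 360° - 392° = -32° = -8π/45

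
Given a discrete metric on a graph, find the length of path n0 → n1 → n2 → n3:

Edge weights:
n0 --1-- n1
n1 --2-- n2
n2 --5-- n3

Arc length = 1 + 2 + 5 = 8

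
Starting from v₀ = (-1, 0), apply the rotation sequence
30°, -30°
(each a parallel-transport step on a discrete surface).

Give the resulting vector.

Total rotation: 30° + (-30°) = 0°. Final vector: (-1, 0)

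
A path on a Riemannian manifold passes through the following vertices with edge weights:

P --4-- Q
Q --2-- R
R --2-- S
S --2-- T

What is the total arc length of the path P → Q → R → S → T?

Arc length = 4 + 2 + 2 + 2 = 10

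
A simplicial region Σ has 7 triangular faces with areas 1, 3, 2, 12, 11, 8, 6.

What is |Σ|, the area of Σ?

1 + 3 + 2 + 12 + 11 + 8 + 6 = 43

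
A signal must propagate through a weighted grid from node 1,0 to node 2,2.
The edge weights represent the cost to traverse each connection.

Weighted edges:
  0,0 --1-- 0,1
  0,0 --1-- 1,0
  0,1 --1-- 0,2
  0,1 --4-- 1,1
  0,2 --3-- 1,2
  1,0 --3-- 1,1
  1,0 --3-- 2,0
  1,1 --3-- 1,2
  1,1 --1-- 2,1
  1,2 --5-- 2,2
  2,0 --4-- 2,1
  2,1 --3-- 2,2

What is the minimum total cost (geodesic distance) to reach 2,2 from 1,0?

Shortest path: 1,0 → 1,1 → 2,1 → 2,2, total weight = 7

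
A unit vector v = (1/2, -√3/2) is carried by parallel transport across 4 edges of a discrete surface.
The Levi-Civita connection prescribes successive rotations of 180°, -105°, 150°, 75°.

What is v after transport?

Total rotation: 180° + (-105°) + 150° + 75° = 300° ≡ -60° (mod 360°). Final vector: (-0.5000, -0.8660)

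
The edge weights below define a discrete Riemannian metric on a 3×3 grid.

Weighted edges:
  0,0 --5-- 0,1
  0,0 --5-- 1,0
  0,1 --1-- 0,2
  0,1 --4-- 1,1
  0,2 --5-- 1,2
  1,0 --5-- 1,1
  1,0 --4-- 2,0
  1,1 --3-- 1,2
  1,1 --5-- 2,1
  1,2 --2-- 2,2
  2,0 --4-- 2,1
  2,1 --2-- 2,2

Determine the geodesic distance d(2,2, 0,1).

Shortest path: 2,2 → 1,2 → 0,2 → 0,1, total weight = 8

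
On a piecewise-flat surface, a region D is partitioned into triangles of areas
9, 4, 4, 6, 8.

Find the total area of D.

9 + 4 + 4 + 6 + 8 = 31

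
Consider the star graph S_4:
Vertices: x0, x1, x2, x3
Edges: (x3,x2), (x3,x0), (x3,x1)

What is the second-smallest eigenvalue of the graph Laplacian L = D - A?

The star S_4 is the complete bipartite graph K_{1,3} (one hub of degree 3, 3 leaves of degree 1). The Laplacian spectrum of K_{p,q} is 0, p (multiplicity q−1), q (multiplicity p−1), p+q. With p = 1, q = 3: 0 once, 1 with multiplicity 2, and 4 once. (Check: trace L = sum of degrees = 6 = 2·1 + 4.)
Laplacian eigenvalues: [0.0, 1.0, 1.0, 4.0]. Algebraic connectivity (smallest non-zero eigenvalue) = 1.0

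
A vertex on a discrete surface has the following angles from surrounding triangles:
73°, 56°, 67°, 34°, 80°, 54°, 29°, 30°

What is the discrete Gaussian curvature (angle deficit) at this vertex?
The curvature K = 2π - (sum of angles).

Sum of angles = 423°. K = 360° - 423° = -63° = -7π/20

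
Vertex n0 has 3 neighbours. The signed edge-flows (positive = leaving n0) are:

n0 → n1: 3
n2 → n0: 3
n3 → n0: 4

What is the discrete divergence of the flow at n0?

Divergence = sum of outgoing flows = 3 + (-3) + (-4) = -4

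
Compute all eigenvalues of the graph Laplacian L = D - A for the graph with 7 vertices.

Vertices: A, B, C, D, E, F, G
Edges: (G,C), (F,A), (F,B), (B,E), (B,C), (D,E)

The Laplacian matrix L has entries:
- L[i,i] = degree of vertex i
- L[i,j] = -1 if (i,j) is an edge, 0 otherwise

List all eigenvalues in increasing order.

Degrees: deg(A) = 1, deg(B) = 3, deg(C) = 2, deg(D) = 1, deg(E) = 2, deg(F) = 2, deg(G) = 1.
L = D − A with rows/columns ordered (A, B, C, D, E, F, G):
  [ 1,  0,  0,  0,  0, -1,  0]
  [ 0,  3, -1,  0, -1, -1,  0]
  [ 0, -1,  2,  0,  0,  0, -1]
  [ 0,  0,  0,  1, -1,  0,  0]
  [ 0, -1,  0, -1,  2,  0,  0]
  [-1, -1,  0,  0,  0,  2,  0]
  [ 0,  0, -1,  0,  0,  0,  1]
Characteristic polynomial: det(λI − L) = λ(λ² − 3λ + 1)²(λ² − 6λ + 7).
Roots: λ = 0; (λ² − 3λ + 1) = 0 ⇒ λ = (3 ± √5)/2 ≈ 0.382, 2.618 (multiplicity 2); (λ² − 6λ + 7) = 0 ⇒ λ = 3 ± √2 ≈ 1.5858, 4.4142.
(Check: the roots sum (with multiplicity) to 12, matching trace L = Σdeg = 2·6 = 12.)
Laplacian eigenvalues (increasing order): [0.0, 0.382, 0.382, 1.5858, 2.618, 2.618, 4.4142]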